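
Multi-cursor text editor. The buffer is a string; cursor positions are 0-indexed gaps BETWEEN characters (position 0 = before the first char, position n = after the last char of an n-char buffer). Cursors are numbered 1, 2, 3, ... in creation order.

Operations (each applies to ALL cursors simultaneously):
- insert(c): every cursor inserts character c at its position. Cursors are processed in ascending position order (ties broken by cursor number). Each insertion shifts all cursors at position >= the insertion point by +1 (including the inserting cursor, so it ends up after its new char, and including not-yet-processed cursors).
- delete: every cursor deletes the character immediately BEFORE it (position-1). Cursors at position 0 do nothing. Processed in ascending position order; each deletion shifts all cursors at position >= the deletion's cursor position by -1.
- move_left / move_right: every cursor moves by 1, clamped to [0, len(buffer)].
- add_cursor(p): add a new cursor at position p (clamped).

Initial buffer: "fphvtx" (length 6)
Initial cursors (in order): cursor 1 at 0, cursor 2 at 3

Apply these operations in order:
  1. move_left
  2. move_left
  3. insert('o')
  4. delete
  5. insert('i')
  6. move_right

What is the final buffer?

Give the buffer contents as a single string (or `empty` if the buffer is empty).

Answer: ifiphvtx

Derivation:
After op 1 (move_left): buffer="fphvtx" (len 6), cursors c1@0 c2@2, authorship ......
After op 2 (move_left): buffer="fphvtx" (len 6), cursors c1@0 c2@1, authorship ......
After op 3 (insert('o')): buffer="ofophvtx" (len 8), cursors c1@1 c2@3, authorship 1.2.....
After op 4 (delete): buffer="fphvtx" (len 6), cursors c1@0 c2@1, authorship ......
After op 5 (insert('i')): buffer="ifiphvtx" (len 8), cursors c1@1 c2@3, authorship 1.2.....
After op 6 (move_right): buffer="ifiphvtx" (len 8), cursors c1@2 c2@4, authorship 1.2.....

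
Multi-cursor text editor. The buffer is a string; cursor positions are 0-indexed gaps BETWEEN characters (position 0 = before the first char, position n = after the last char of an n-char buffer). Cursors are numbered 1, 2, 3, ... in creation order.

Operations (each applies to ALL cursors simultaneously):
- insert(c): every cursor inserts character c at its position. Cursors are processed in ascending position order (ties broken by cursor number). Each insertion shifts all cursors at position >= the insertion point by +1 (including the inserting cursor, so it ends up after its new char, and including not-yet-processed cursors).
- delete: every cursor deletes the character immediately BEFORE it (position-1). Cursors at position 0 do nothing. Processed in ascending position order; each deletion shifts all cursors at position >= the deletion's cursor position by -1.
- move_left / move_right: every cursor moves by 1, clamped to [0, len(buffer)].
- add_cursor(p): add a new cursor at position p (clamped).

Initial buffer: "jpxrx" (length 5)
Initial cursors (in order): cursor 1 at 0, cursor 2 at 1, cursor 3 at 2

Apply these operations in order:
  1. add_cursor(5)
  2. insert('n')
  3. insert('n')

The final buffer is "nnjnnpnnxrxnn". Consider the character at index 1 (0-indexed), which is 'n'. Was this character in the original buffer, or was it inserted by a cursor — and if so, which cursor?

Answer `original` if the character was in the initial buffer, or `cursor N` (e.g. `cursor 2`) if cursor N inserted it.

After op 1 (add_cursor(5)): buffer="jpxrx" (len 5), cursors c1@0 c2@1 c3@2 c4@5, authorship .....
After op 2 (insert('n')): buffer="njnpnxrxn" (len 9), cursors c1@1 c2@3 c3@5 c4@9, authorship 1.2.3...4
After op 3 (insert('n')): buffer="nnjnnpnnxrxnn" (len 13), cursors c1@2 c2@5 c3@8 c4@13, authorship 11.22.33...44
Authorship (.=original, N=cursor N): 1 1 . 2 2 . 3 3 . . . 4 4
Index 1: author = 1

Answer: cursor 1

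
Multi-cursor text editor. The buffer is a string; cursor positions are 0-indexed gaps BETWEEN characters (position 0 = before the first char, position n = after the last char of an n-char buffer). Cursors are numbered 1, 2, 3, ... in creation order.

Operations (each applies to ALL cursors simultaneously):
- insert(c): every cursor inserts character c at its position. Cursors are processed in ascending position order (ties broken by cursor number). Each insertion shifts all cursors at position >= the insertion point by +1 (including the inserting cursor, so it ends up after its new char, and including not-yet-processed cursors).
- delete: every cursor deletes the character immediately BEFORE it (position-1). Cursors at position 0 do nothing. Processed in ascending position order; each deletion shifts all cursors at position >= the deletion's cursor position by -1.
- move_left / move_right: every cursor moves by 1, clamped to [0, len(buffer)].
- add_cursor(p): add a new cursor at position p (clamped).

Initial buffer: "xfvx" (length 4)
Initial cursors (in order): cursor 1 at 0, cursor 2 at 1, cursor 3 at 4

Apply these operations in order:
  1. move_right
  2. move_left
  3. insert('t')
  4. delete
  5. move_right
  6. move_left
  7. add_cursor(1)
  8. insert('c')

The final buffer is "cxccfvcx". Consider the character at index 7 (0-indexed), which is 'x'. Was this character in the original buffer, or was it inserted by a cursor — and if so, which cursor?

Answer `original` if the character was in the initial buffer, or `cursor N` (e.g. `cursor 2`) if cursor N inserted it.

Answer: original

Derivation:
After op 1 (move_right): buffer="xfvx" (len 4), cursors c1@1 c2@2 c3@4, authorship ....
After op 2 (move_left): buffer="xfvx" (len 4), cursors c1@0 c2@1 c3@3, authorship ....
After op 3 (insert('t')): buffer="txtfvtx" (len 7), cursors c1@1 c2@3 c3@6, authorship 1.2..3.
After op 4 (delete): buffer="xfvx" (len 4), cursors c1@0 c2@1 c3@3, authorship ....
After op 5 (move_right): buffer="xfvx" (len 4), cursors c1@1 c2@2 c3@4, authorship ....
After op 6 (move_left): buffer="xfvx" (len 4), cursors c1@0 c2@1 c3@3, authorship ....
After op 7 (add_cursor(1)): buffer="xfvx" (len 4), cursors c1@0 c2@1 c4@1 c3@3, authorship ....
After op 8 (insert('c')): buffer="cxccfvcx" (len 8), cursors c1@1 c2@4 c4@4 c3@7, authorship 1.24..3.
Authorship (.=original, N=cursor N): 1 . 2 4 . . 3 .
Index 7: author = original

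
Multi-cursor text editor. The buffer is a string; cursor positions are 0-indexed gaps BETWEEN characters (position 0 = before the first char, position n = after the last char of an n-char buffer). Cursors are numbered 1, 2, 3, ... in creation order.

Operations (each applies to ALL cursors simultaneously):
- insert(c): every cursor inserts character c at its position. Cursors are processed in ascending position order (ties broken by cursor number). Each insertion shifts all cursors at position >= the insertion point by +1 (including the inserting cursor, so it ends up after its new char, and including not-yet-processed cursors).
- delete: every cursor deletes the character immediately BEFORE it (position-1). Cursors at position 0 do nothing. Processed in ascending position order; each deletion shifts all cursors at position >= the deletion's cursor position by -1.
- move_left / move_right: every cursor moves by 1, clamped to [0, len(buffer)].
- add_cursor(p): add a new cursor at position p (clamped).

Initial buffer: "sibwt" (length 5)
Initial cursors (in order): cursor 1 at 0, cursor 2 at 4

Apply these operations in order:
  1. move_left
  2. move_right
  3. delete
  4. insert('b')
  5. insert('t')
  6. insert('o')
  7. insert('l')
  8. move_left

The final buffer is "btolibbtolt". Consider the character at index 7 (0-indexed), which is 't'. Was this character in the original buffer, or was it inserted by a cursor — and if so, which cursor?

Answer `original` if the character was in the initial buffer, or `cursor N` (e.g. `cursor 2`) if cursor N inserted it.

Answer: cursor 2

Derivation:
After op 1 (move_left): buffer="sibwt" (len 5), cursors c1@0 c2@3, authorship .....
After op 2 (move_right): buffer="sibwt" (len 5), cursors c1@1 c2@4, authorship .....
After op 3 (delete): buffer="ibt" (len 3), cursors c1@0 c2@2, authorship ...
After op 4 (insert('b')): buffer="bibbt" (len 5), cursors c1@1 c2@4, authorship 1..2.
After op 5 (insert('t')): buffer="btibbtt" (len 7), cursors c1@2 c2@6, authorship 11..22.
After op 6 (insert('o')): buffer="btoibbtot" (len 9), cursors c1@3 c2@8, authorship 111..222.
After op 7 (insert('l')): buffer="btolibbtolt" (len 11), cursors c1@4 c2@10, authorship 1111..2222.
After op 8 (move_left): buffer="btolibbtolt" (len 11), cursors c1@3 c2@9, authorship 1111..2222.
Authorship (.=original, N=cursor N): 1 1 1 1 . . 2 2 2 2 .
Index 7: author = 2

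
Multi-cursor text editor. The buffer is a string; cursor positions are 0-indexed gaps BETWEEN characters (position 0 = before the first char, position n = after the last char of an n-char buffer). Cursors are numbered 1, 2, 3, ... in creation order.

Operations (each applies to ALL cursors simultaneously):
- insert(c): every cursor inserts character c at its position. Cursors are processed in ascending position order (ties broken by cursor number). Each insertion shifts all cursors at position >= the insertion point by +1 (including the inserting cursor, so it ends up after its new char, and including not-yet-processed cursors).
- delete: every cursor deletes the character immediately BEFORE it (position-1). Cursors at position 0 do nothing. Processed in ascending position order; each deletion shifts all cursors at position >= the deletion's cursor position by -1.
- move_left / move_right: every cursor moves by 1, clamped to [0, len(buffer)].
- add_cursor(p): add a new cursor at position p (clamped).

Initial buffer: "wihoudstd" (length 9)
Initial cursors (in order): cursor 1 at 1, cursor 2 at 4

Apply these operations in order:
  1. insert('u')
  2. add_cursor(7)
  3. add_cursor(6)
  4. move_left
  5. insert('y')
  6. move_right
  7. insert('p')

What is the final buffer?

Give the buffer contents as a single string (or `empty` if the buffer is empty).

Answer: wyupihoyyuppyupdstd

Derivation:
After op 1 (insert('u')): buffer="wuihouudstd" (len 11), cursors c1@2 c2@6, authorship .1...2.....
After op 2 (add_cursor(7)): buffer="wuihouudstd" (len 11), cursors c1@2 c2@6 c3@7, authorship .1...2.....
After op 3 (add_cursor(6)): buffer="wuihouudstd" (len 11), cursors c1@2 c2@6 c4@6 c3@7, authorship .1...2.....
After op 4 (move_left): buffer="wuihouudstd" (len 11), cursors c1@1 c2@5 c4@5 c3@6, authorship .1...2.....
After op 5 (insert('y')): buffer="wyuihoyyuyudstd" (len 15), cursors c1@2 c2@8 c4@8 c3@10, authorship .11...2423.....
After op 6 (move_right): buffer="wyuihoyyuyudstd" (len 15), cursors c1@3 c2@9 c4@9 c3@11, authorship .11...2423.....
After op 7 (insert('p')): buffer="wyupihoyyuppyupdstd" (len 19), cursors c1@4 c2@12 c4@12 c3@15, authorship .111...242243.3....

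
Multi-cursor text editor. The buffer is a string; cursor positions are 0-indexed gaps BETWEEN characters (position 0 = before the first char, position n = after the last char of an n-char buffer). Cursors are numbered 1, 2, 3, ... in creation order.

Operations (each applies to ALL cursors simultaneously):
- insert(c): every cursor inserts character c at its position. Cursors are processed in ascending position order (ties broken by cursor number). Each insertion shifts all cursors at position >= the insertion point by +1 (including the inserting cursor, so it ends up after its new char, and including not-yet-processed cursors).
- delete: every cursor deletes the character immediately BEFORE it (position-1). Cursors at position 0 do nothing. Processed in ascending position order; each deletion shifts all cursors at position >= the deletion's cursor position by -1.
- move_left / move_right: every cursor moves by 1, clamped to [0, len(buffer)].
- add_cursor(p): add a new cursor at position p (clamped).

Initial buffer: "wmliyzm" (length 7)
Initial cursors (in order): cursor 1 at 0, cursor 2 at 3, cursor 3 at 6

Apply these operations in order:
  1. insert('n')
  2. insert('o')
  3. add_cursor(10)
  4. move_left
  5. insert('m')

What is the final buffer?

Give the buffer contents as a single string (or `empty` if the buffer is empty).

After op 1 (insert('n')): buffer="nwmlniyznm" (len 10), cursors c1@1 c2@5 c3@9, authorship 1...2...3.
After op 2 (insert('o')): buffer="nowmlnoiyznom" (len 13), cursors c1@2 c2@7 c3@12, authorship 11...22...33.
After op 3 (add_cursor(10)): buffer="nowmlnoiyznom" (len 13), cursors c1@2 c2@7 c4@10 c3@12, authorship 11...22...33.
After op 4 (move_left): buffer="nowmlnoiyznom" (len 13), cursors c1@1 c2@6 c4@9 c3@11, authorship 11...22...33.
After op 5 (insert('m')): buffer="nmowmlnmoiymznmom" (len 17), cursors c1@2 c2@8 c4@12 c3@15, authorship 111...222..4.333.

Answer: nmowmlnmoiymznmom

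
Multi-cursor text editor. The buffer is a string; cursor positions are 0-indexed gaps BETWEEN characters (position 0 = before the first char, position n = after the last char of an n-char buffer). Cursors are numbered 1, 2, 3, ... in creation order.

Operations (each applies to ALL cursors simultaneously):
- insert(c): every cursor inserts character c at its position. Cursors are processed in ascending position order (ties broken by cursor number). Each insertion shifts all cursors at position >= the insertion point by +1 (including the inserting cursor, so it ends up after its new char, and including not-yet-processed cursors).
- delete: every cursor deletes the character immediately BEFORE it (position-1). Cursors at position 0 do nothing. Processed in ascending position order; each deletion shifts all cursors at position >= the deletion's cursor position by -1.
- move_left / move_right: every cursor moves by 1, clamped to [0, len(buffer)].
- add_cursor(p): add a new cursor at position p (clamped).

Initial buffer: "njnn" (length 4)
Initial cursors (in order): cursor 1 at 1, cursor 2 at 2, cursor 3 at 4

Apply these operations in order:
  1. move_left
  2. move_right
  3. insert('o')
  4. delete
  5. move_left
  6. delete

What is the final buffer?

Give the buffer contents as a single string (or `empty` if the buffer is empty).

Answer: jn

Derivation:
After op 1 (move_left): buffer="njnn" (len 4), cursors c1@0 c2@1 c3@3, authorship ....
After op 2 (move_right): buffer="njnn" (len 4), cursors c1@1 c2@2 c3@4, authorship ....
After op 3 (insert('o')): buffer="nojonno" (len 7), cursors c1@2 c2@4 c3@7, authorship .1.2..3
After op 4 (delete): buffer="njnn" (len 4), cursors c1@1 c2@2 c3@4, authorship ....
After op 5 (move_left): buffer="njnn" (len 4), cursors c1@0 c2@1 c3@3, authorship ....
After op 6 (delete): buffer="jn" (len 2), cursors c1@0 c2@0 c3@1, authorship ..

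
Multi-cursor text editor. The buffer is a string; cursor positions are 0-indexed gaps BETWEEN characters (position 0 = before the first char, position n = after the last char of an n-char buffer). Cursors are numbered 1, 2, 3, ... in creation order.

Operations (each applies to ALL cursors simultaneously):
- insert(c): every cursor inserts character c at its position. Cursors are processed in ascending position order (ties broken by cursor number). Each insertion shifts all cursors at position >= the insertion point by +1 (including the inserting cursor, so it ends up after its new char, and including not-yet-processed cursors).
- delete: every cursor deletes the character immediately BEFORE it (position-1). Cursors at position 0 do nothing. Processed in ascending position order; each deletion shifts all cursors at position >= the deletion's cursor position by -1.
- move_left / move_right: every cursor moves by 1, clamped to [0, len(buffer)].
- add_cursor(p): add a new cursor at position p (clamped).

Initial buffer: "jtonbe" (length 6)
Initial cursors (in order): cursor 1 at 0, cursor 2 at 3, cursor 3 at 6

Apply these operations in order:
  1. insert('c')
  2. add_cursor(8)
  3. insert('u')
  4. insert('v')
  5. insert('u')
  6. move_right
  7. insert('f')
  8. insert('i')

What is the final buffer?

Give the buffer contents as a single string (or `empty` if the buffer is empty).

Answer: cuvujfitocuvunfibeuvucfiuvufi

Derivation:
After op 1 (insert('c')): buffer="cjtocnbec" (len 9), cursors c1@1 c2@5 c3@9, authorship 1...2...3
After op 2 (add_cursor(8)): buffer="cjtocnbec" (len 9), cursors c1@1 c2@5 c4@8 c3@9, authorship 1...2...3
After op 3 (insert('u')): buffer="cujtocunbeucu" (len 13), cursors c1@2 c2@7 c4@11 c3@13, authorship 11...22...433
After op 4 (insert('v')): buffer="cuvjtocuvnbeuvcuv" (len 17), cursors c1@3 c2@9 c4@14 c3@17, authorship 111...222...44333
After op 5 (insert('u')): buffer="cuvujtocuvunbeuvucuvu" (len 21), cursors c1@4 c2@11 c4@17 c3@21, authorship 1111...2222...4443333
After op 6 (move_right): buffer="cuvujtocuvunbeuvucuvu" (len 21), cursors c1@5 c2@12 c4@18 c3@21, authorship 1111...2222...4443333
After op 7 (insert('f')): buffer="cuvujftocuvunfbeuvucfuvuf" (len 25), cursors c1@6 c2@14 c4@21 c3@25, authorship 1111.1..2222.2..444343333
After op 8 (insert('i')): buffer="cuvujfitocuvunfibeuvucfiuvufi" (len 29), cursors c1@7 c2@16 c4@24 c3@29, authorship 1111.11..2222.22..44434433333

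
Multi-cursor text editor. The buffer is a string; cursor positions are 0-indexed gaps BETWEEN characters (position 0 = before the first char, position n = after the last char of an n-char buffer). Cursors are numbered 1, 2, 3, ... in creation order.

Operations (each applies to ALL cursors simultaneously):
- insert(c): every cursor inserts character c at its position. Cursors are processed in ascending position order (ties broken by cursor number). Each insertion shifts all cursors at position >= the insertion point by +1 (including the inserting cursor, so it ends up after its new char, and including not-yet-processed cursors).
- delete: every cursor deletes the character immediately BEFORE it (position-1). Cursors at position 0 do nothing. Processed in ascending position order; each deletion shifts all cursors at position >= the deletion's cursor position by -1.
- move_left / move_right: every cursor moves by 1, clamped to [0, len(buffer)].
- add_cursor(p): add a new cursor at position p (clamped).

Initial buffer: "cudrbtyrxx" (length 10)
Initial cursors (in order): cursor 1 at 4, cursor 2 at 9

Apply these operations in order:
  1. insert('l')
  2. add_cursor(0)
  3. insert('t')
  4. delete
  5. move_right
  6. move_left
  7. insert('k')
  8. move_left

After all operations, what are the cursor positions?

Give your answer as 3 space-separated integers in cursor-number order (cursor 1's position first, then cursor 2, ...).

After op 1 (insert('l')): buffer="cudrlbtyrxlx" (len 12), cursors c1@5 c2@11, authorship ....1.....2.
After op 2 (add_cursor(0)): buffer="cudrlbtyrxlx" (len 12), cursors c3@0 c1@5 c2@11, authorship ....1.....2.
After op 3 (insert('t')): buffer="tcudrltbtyrxltx" (len 15), cursors c3@1 c1@7 c2@14, authorship 3....11.....22.
After op 4 (delete): buffer="cudrlbtyrxlx" (len 12), cursors c3@0 c1@5 c2@11, authorship ....1.....2.
After op 5 (move_right): buffer="cudrlbtyrxlx" (len 12), cursors c3@1 c1@6 c2@12, authorship ....1.....2.
After op 6 (move_left): buffer="cudrlbtyrxlx" (len 12), cursors c3@0 c1@5 c2@11, authorship ....1.....2.
After op 7 (insert('k')): buffer="kcudrlkbtyrxlkx" (len 15), cursors c3@1 c1@7 c2@14, authorship 3....11.....22.
After op 8 (move_left): buffer="kcudrlkbtyrxlkx" (len 15), cursors c3@0 c1@6 c2@13, authorship 3....11.....22.

Answer: 6 13 0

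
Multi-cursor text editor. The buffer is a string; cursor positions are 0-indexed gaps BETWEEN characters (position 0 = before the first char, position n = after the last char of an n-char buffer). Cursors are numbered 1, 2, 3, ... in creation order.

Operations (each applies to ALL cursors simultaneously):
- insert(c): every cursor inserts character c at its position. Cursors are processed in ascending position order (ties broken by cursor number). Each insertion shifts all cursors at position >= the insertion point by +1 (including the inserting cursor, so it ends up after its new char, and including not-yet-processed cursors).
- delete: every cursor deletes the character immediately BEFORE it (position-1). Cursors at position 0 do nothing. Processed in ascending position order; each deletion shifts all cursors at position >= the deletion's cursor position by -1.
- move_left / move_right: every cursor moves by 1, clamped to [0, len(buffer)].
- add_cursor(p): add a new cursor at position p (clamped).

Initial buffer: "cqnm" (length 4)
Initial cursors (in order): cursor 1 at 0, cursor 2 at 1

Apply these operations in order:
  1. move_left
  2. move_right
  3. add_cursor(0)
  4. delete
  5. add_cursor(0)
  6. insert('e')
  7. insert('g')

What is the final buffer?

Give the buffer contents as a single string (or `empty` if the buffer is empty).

Answer: eeeeggggqnm

Derivation:
After op 1 (move_left): buffer="cqnm" (len 4), cursors c1@0 c2@0, authorship ....
After op 2 (move_right): buffer="cqnm" (len 4), cursors c1@1 c2@1, authorship ....
After op 3 (add_cursor(0)): buffer="cqnm" (len 4), cursors c3@0 c1@1 c2@1, authorship ....
After op 4 (delete): buffer="qnm" (len 3), cursors c1@0 c2@0 c3@0, authorship ...
After op 5 (add_cursor(0)): buffer="qnm" (len 3), cursors c1@0 c2@0 c3@0 c4@0, authorship ...
After op 6 (insert('e')): buffer="eeeeqnm" (len 7), cursors c1@4 c2@4 c3@4 c4@4, authorship 1234...
After op 7 (insert('g')): buffer="eeeeggggqnm" (len 11), cursors c1@8 c2@8 c3@8 c4@8, authorship 12341234...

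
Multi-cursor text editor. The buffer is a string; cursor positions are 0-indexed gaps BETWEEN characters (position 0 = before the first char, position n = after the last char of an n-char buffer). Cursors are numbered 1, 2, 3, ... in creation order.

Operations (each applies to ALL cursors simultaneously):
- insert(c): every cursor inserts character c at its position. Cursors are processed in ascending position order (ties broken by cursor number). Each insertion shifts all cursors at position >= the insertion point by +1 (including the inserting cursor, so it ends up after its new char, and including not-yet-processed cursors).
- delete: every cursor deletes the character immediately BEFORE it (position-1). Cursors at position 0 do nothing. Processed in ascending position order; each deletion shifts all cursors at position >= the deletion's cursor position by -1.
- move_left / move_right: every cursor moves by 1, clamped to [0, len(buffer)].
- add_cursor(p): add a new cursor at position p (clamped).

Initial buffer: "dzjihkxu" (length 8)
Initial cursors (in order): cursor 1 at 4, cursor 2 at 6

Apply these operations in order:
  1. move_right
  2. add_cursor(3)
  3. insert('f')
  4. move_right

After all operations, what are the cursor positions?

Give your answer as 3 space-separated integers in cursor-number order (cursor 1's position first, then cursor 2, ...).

Answer: 8 11 5

Derivation:
After op 1 (move_right): buffer="dzjihkxu" (len 8), cursors c1@5 c2@7, authorship ........
After op 2 (add_cursor(3)): buffer="dzjihkxu" (len 8), cursors c3@3 c1@5 c2@7, authorship ........
After op 3 (insert('f')): buffer="dzjfihfkxfu" (len 11), cursors c3@4 c1@7 c2@10, authorship ...3..1..2.
After op 4 (move_right): buffer="dzjfihfkxfu" (len 11), cursors c3@5 c1@8 c2@11, authorship ...3..1..2.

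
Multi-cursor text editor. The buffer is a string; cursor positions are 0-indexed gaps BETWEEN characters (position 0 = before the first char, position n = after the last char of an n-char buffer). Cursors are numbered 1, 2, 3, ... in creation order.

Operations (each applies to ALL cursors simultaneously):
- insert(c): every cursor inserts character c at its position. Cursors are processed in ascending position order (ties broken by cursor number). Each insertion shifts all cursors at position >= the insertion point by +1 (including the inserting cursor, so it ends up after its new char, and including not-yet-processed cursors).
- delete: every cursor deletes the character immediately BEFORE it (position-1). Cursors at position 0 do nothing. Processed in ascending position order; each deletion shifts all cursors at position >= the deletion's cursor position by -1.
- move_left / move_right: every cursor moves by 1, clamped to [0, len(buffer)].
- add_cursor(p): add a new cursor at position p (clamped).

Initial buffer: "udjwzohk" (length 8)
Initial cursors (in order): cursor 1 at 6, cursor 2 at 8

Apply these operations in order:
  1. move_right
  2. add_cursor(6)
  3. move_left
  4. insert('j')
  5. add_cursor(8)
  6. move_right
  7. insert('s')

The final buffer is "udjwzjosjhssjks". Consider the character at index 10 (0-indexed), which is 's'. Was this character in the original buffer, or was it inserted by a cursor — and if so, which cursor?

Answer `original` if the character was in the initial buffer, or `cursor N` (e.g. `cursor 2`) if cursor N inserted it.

After op 1 (move_right): buffer="udjwzohk" (len 8), cursors c1@7 c2@8, authorship ........
After op 2 (add_cursor(6)): buffer="udjwzohk" (len 8), cursors c3@6 c1@7 c2@8, authorship ........
After op 3 (move_left): buffer="udjwzohk" (len 8), cursors c3@5 c1@6 c2@7, authorship ........
After op 4 (insert('j')): buffer="udjwzjojhjk" (len 11), cursors c3@6 c1@8 c2@10, authorship .....3.1.2.
After op 5 (add_cursor(8)): buffer="udjwzjojhjk" (len 11), cursors c3@6 c1@8 c4@8 c2@10, authorship .....3.1.2.
After op 6 (move_right): buffer="udjwzjojhjk" (len 11), cursors c3@7 c1@9 c4@9 c2@11, authorship .....3.1.2.
After op 7 (insert('s')): buffer="udjwzjosjhssjks" (len 15), cursors c3@8 c1@12 c4@12 c2@15, authorship .....3.31.142.2
Authorship (.=original, N=cursor N): . . . . . 3 . 3 1 . 1 4 2 . 2
Index 10: author = 1

Answer: cursor 1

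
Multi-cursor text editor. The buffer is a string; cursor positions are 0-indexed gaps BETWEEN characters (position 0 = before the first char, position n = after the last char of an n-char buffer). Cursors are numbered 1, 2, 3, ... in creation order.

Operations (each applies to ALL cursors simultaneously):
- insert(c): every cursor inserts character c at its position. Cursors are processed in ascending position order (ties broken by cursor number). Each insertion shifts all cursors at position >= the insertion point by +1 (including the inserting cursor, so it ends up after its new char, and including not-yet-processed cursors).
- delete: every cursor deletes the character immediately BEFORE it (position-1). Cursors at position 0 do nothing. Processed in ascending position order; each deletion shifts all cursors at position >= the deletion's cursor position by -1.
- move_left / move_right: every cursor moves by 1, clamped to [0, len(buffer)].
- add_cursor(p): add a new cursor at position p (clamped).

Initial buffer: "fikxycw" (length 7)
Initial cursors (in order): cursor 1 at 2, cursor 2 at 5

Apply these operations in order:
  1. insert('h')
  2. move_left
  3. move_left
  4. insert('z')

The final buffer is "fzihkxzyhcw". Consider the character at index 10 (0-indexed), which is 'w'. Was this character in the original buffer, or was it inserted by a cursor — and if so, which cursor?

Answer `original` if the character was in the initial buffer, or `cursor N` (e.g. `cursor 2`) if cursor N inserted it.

After op 1 (insert('h')): buffer="fihkxyhcw" (len 9), cursors c1@3 c2@7, authorship ..1...2..
After op 2 (move_left): buffer="fihkxyhcw" (len 9), cursors c1@2 c2@6, authorship ..1...2..
After op 3 (move_left): buffer="fihkxyhcw" (len 9), cursors c1@1 c2@5, authorship ..1...2..
After op 4 (insert('z')): buffer="fzihkxzyhcw" (len 11), cursors c1@2 c2@7, authorship .1.1..2.2..
Authorship (.=original, N=cursor N): . 1 . 1 . . 2 . 2 . .
Index 10: author = original

Answer: original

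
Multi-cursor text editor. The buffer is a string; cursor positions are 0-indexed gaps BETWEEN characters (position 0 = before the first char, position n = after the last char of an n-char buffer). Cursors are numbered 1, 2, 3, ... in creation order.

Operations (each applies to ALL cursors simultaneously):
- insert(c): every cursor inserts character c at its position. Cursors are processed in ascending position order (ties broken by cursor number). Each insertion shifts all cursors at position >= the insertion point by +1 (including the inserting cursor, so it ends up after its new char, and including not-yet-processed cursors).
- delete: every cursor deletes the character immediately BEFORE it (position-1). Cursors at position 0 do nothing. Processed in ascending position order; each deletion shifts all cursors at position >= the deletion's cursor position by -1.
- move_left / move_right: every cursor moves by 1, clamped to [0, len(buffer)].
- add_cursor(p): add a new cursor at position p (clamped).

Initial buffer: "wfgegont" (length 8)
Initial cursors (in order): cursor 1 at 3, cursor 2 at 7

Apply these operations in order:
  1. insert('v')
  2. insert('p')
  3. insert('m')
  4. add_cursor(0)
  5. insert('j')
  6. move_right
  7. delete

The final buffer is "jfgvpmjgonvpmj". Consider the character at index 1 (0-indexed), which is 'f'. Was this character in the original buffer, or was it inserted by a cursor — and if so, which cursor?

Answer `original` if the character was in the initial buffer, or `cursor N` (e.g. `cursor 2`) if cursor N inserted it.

Answer: original

Derivation:
After op 1 (insert('v')): buffer="wfgvegonvt" (len 10), cursors c1@4 c2@9, authorship ...1....2.
After op 2 (insert('p')): buffer="wfgvpegonvpt" (len 12), cursors c1@5 c2@11, authorship ...11....22.
After op 3 (insert('m')): buffer="wfgvpmegonvpmt" (len 14), cursors c1@6 c2@13, authorship ...111....222.
After op 4 (add_cursor(0)): buffer="wfgvpmegonvpmt" (len 14), cursors c3@0 c1@6 c2@13, authorship ...111....222.
After op 5 (insert('j')): buffer="jwfgvpmjegonvpmjt" (len 17), cursors c3@1 c1@8 c2@16, authorship 3...1111....2222.
After op 6 (move_right): buffer="jwfgvpmjegonvpmjt" (len 17), cursors c3@2 c1@9 c2@17, authorship 3...1111....2222.
After op 7 (delete): buffer="jfgvpmjgonvpmj" (len 14), cursors c3@1 c1@7 c2@14, authorship 3..1111...2222
Authorship (.=original, N=cursor N): 3 . . 1 1 1 1 . . . 2 2 2 2
Index 1: author = original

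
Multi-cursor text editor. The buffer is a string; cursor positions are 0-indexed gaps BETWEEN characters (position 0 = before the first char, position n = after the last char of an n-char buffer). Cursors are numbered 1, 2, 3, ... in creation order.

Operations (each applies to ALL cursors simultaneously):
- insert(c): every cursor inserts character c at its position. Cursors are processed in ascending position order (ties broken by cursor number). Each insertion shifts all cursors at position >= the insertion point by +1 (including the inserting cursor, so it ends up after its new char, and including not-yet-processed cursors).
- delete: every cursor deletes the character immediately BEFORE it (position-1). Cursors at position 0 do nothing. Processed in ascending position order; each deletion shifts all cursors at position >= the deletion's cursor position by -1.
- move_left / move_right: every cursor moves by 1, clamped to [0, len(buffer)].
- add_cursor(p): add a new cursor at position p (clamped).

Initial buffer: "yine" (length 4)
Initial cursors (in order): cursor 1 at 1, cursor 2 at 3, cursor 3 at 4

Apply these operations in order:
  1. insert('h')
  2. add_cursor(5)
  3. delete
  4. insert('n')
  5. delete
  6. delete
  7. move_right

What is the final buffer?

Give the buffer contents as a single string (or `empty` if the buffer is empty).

After op 1 (insert('h')): buffer="yhinheh" (len 7), cursors c1@2 c2@5 c3@7, authorship .1..2.3
After op 2 (add_cursor(5)): buffer="yhinheh" (len 7), cursors c1@2 c2@5 c4@5 c3@7, authorship .1..2.3
After op 3 (delete): buffer="yie" (len 3), cursors c1@1 c2@2 c4@2 c3@3, authorship ...
After op 4 (insert('n')): buffer="yninnen" (len 7), cursors c1@2 c2@5 c4@5 c3@7, authorship .1.24.3
After op 5 (delete): buffer="yie" (len 3), cursors c1@1 c2@2 c4@2 c3@3, authorship ...
After op 6 (delete): buffer="" (len 0), cursors c1@0 c2@0 c3@0 c4@0, authorship 
After op 7 (move_right): buffer="" (len 0), cursors c1@0 c2@0 c3@0 c4@0, authorship 

Answer: empty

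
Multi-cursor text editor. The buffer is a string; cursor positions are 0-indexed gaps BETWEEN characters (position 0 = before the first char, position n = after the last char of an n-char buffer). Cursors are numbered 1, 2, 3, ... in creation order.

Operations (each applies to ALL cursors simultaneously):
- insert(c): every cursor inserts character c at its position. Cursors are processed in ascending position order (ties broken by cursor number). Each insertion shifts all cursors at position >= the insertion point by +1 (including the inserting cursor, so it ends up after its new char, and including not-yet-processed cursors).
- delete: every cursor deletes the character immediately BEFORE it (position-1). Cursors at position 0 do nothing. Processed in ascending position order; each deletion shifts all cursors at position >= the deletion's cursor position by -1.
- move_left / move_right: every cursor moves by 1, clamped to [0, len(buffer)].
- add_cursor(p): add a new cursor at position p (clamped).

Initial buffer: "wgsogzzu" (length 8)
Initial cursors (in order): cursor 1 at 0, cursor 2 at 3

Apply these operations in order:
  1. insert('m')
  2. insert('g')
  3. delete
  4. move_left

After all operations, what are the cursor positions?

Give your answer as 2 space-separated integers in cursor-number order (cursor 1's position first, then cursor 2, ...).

Answer: 0 4

Derivation:
After op 1 (insert('m')): buffer="mwgsmogzzu" (len 10), cursors c1@1 c2@5, authorship 1...2.....
After op 2 (insert('g')): buffer="mgwgsmgogzzu" (len 12), cursors c1@2 c2@7, authorship 11...22.....
After op 3 (delete): buffer="mwgsmogzzu" (len 10), cursors c1@1 c2@5, authorship 1...2.....
After op 4 (move_left): buffer="mwgsmogzzu" (len 10), cursors c1@0 c2@4, authorship 1...2.....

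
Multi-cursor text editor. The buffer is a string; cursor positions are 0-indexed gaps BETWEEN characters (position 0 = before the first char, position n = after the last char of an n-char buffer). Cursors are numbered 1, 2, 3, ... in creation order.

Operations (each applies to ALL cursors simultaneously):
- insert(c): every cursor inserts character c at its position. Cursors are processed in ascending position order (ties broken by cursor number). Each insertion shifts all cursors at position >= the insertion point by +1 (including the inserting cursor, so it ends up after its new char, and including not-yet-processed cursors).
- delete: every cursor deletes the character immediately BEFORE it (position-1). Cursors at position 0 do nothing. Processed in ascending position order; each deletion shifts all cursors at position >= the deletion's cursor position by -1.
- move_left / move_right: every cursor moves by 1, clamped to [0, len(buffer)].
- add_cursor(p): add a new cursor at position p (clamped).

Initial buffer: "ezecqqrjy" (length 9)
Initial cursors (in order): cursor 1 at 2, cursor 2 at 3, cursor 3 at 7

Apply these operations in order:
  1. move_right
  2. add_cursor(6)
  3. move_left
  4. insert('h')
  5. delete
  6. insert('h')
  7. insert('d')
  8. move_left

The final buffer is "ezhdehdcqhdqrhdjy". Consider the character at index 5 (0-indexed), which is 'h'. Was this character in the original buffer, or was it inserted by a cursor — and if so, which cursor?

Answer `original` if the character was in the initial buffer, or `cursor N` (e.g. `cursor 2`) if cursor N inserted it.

After op 1 (move_right): buffer="ezecqqrjy" (len 9), cursors c1@3 c2@4 c3@8, authorship .........
After op 2 (add_cursor(6)): buffer="ezecqqrjy" (len 9), cursors c1@3 c2@4 c4@6 c3@8, authorship .........
After op 3 (move_left): buffer="ezecqqrjy" (len 9), cursors c1@2 c2@3 c4@5 c3@7, authorship .........
After op 4 (insert('h')): buffer="ezhehcqhqrhjy" (len 13), cursors c1@3 c2@5 c4@8 c3@11, authorship ..1.2..4..3..
After op 5 (delete): buffer="ezecqqrjy" (len 9), cursors c1@2 c2@3 c4@5 c3@7, authorship .........
After op 6 (insert('h')): buffer="ezhehcqhqrhjy" (len 13), cursors c1@3 c2@5 c4@8 c3@11, authorship ..1.2..4..3..
After op 7 (insert('d')): buffer="ezhdehdcqhdqrhdjy" (len 17), cursors c1@4 c2@7 c4@11 c3@15, authorship ..11.22..44..33..
After op 8 (move_left): buffer="ezhdehdcqhdqrhdjy" (len 17), cursors c1@3 c2@6 c4@10 c3@14, authorship ..11.22..44..33..
Authorship (.=original, N=cursor N): . . 1 1 . 2 2 . . 4 4 . . 3 3 . .
Index 5: author = 2

Answer: cursor 2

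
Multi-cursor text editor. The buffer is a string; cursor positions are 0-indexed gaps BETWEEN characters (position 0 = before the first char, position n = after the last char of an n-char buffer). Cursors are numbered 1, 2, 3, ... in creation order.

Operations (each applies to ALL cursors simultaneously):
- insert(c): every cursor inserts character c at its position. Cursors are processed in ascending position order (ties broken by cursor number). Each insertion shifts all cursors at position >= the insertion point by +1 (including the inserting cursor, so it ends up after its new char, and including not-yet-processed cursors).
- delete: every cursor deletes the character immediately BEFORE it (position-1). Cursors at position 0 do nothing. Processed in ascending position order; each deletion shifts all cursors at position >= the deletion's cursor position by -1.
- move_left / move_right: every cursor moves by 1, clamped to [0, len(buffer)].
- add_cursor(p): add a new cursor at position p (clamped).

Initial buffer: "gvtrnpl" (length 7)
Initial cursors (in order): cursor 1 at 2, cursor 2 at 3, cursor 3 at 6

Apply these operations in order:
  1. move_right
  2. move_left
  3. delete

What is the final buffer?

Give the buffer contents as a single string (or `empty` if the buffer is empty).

Answer: grnl

Derivation:
After op 1 (move_right): buffer="gvtrnpl" (len 7), cursors c1@3 c2@4 c3@7, authorship .......
After op 2 (move_left): buffer="gvtrnpl" (len 7), cursors c1@2 c2@3 c3@6, authorship .......
After op 3 (delete): buffer="grnl" (len 4), cursors c1@1 c2@1 c3@3, authorship ....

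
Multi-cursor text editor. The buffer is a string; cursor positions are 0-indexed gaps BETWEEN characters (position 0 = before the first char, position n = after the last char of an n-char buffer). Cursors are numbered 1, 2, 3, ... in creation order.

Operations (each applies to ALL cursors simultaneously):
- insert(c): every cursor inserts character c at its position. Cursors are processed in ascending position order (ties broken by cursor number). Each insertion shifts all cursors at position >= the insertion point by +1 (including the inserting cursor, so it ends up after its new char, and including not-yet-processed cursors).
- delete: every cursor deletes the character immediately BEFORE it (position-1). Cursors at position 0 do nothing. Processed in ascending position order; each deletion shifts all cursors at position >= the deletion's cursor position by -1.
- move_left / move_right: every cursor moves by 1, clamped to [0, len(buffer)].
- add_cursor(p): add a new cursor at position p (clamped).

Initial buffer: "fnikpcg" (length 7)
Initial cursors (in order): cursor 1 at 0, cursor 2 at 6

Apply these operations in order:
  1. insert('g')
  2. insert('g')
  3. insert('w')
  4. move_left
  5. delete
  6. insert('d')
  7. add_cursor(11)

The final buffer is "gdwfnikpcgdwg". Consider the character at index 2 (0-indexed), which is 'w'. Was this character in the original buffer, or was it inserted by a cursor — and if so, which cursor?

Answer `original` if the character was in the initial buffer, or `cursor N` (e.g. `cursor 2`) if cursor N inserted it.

Answer: cursor 1

Derivation:
After op 1 (insert('g')): buffer="gfnikpcgg" (len 9), cursors c1@1 c2@8, authorship 1......2.
After op 2 (insert('g')): buffer="ggfnikpcggg" (len 11), cursors c1@2 c2@10, authorship 11......22.
After op 3 (insert('w')): buffer="ggwfnikpcggwg" (len 13), cursors c1@3 c2@12, authorship 111......222.
After op 4 (move_left): buffer="ggwfnikpcggwg" (len 13), cursors c1@2 c2@11, authorship 111......222.
After op 5 (delete): buffer="gwfnikpcgwg" (len 11), cursors c1@1 c2@9, authorship 11......22.
After op 6 (insert('d')): buffer="gdwfnikpcgdwg" (len 13), cursors c1@2 c2@11, authorship 111......222.
After op 7 (add_cursor(11)): buffer="gdwfnikpcgdwg" (len 13), cursors c1@2 c2@11 c3@11, authorship 111......222.
Authorship (.=original, N=cursor N): 1 1 1 . . . . . . 2 2 2 .
Index 2: author = 1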